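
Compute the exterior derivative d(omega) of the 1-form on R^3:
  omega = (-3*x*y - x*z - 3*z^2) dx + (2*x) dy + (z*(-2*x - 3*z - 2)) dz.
d(omega) = (3*x + 2) dx ∧ dy + (x + 4*z) dx ∧ dz

For a 1-form omega = sum_i f_i dx_i, the exterior derivative is
  d(omega) = sum_{i < j} (∂f_j/∂x_i - ∂f_i/∂x_j) dx_i ∧ dx_j.
  coefficient of dx ∧ dy: ∂f_2/∂x - ∂f_1/∂y = ∂(2*x)/∂x - ∂(-3*x*y - x*z - 3*z^2)/∂y = 3*x + 2
  coefficient of dx ∧ dz: ∂f_3/∂x - ∂f_1/∂z = ∂(z*(-2*x - 3*z - 2))/∂x - ∂(-3*x*y - x*z - 3*z^2)/∂z = x + 4*z
Assembling: d(omega) = (3*x + 2) dx ∧ dy + (x + 4*z) dx ∧ dz.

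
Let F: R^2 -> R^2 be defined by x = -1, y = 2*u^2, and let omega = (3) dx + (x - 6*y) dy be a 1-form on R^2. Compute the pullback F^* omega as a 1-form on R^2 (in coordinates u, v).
F^* omega = (-48*u^3 - 4*u) du

Using F^*(f dg) = (f ∘ F) d(g ∘ F), substitute each coordinate x_i by F_i(u, v) in f_i, and replace dx_i by d F_i = (∂F_i/∂u) du + (∂F_i/∂v) dv.
  For the x component: f_1(F) = 3; d F_1 = (0) du + (0) dv
  For the y component: f_2(F) = -12*u^2 - 1; d F_2 = (4*u) du + (0) dv
Combining and collecting du, dv coefficients:
  coeff of du: -48*u^3 - 4*u
  coeff of dv: 0
F^* omega = (-48*u^3 - 4*u) du.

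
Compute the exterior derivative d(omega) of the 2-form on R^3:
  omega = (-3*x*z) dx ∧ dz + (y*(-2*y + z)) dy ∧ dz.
d(omega) = 0

For a 2-form omega = sum_{i<j} g_{ij} dx_i ∧ dx_j, the exterior derivative is
  d(omega) = sum_{i<j} d(g_{ij}) ∧ dx_i ∧ dx_j = sum_{i<j, k} (∂g_{ij}/∂x_k) dx_k ∧ dx_i ∧ dx_j.
Expand each term, using dx_k ∧ dx_i ∧ dx_j = sgn(permutation) dx_{(a)} ∧ dx_{(b)} ∧ dx_{(c)} with (a < b < c) sorted:

Collecting like 3-forms: d(omega) = 0.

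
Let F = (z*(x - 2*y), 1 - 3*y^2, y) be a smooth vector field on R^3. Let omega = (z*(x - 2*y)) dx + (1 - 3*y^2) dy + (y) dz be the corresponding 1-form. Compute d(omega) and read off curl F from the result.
d(omega) = (1) dy ∧ dz + (x - 2*y) dz ∧ dx + (2*z) dx ∧ dy; curl F = (1, x - 2*y, 2*z)

d omega = sum_{i<j} (∂f_j/∂x_i - ∂f_i/∂x_j) dx_i ∧ dx_j. Under the identification (dy ∧ dz, dz ∧ dx, dx ∧ dy) ↔ (e_x, e_y, e_z), the coefficients are exactly the components of curl F. Compute:
  ∂R/∂y - ∂Q/∂z = (1) - (0) = 1
  ∂P/∂z - ∂R/∂x = (x - 2*y) - (0) = x - 2*y
  ∂Q/∂x - ∂P/∂y = (0) - (-2*z) = 2*z.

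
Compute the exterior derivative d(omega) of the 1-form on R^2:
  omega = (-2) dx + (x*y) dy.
d(omega) = (y) dx ∧ dy

For a 1-form omega = sum_i f_i dx_i, the exterior derivative is
  d(omega) = sum_{i < j} (∂f_j/∂x_i - ∂f_i/∂x_j) dx_i ∧ dx_j.
  coefficient of dx ∧ dy: ∂f_2/∂x - ∂f_1/∂y = ∂(x*y)/∂x - ∂(-2)/∂y = y
Assembling: d(omega) = (y) dx ∧ dy.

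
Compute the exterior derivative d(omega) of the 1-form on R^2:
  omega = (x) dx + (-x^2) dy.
d(omega) = (-2*x) dx ∧ dy

For a 1-form omega = sum_i f_i dx_i, the exterior derivative is
  d(omega) = sum_{i < j} (∂f_j/∂x_i - ∂f_i/∂x_j) dx_i ∧ dx_j.
  coefficient of dx ∧ dy: ∂f_2/∂x - ∂f_1/∂y = ∂(-x^2)/∂x - ∂(x)/∂y = -2*x
Assembling: d(omega) = (-2*x) dx ∧ dy.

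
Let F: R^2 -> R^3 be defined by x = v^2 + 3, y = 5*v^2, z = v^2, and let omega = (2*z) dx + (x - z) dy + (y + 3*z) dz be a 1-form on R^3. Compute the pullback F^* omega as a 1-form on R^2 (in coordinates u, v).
F^* omega = (20*v^3 + 30*v) dv

Using F^*(f dg) = (f ∘ F) d(g ∘ F), substitute each coordinate x_i by F_i(u, v) in f_i, and replace dx_i by d F_i = (∂F_i/∂u) du + (∂F_i/∂v) dv.
  For the x component: f_1(F) = 2*v^2; d F_1 = (0) du + (2*v) dv
  For the y component: f_2(F) = 3; d F_2 = (0) du + (10*v) dv
  For the z component: f_3(F) = 8*v^2; d F_3 = (0) du + (2*v) dv
Combining and collecting du, dv coefficients:
  coeff of du: 0
  coeff of dv: 20*v^3 + 30*v
F^* omega = (20*v^3 + 30*v) dv.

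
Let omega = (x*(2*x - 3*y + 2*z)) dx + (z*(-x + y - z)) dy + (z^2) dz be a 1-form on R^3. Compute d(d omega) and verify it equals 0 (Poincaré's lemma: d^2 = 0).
d(d omega) = 0

Step 1: d omega = sum_{i<j} (∂f_j/∂x_i - ∂f_i/∂x_j) dx_i ∧ dx_j:
  coeff of dx ∧ dy: 3*x - z
  coeff of dx ∧ dz: -2*x
  coeff of dy ∧ dz: x - y + 2*z
Step 2: Apply d again to each 2-form coefficient. The only possible 3-form in R^3 is dx ∧ dy ∧ dz, with coefficient
  ∂(coeff of dy∧dz)/∂x - ∂(coeff of dx∧dz)/∂y + ∂(coeff of dx∧dy)/∂z
  = ∂/∂x (x - y + 2*z) - ∂/∂y (-2*x) + ∂/∂z (3*x - z).
Each of these terms simplifies to sums of mixed partials that cancel in pairs. The result is 0 (by equality of mixed partials for smooth functions — Schwarz / Clairaut).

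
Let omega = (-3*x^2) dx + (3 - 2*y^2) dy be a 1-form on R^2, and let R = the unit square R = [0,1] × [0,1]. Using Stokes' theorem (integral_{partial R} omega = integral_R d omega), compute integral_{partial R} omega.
integral_(partial R) omega = 0

Stokes: integral_partial_R omega = integral_R d omega with d omega = (∂Q/∂x - ∂P/∂y) dx ∧ dy.
  ∂Q/∂x = 0
  ∂P/∂y = 0
  integrand = ∂Q/∂x - ∂P/∂y = 0.
Integrating over R: integral_0^1 integral_0^1 (0) dx dy = 0.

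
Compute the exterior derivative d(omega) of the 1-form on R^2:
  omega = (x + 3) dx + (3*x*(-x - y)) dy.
d(omega) = (-6*x - 3*y) dx ∧ dy

For a 1-form omega = sum_i f_i dx_i, the exterior derivative is
  d(omega) = sum_{i < j} (∂f_j/∂x_i - ∂f_i/∂x_j) dx_i ∧ dx_j.
  coefficient of dx ∧ dy: ∂f_2/∂x - ∂f_1/∂y = ∂(3*x*(-x - y))/∂x - ∂(x + 3)/∂y = -6*x - 3*y
Assembling: d(omega) = (-6*x - 3*y) dx ∧ dy.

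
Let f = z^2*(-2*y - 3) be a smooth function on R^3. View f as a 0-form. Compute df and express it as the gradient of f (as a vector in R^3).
df = (0) dx + (-2*z^2) dy + (2*z*(-2*y - 3)) dz; grad f = (0, -2*z^2, 2*z*(-2*y - 3))

For a 0-form f, d f = (∂f/∂x) dx + (∂f/∂y) dy + (∂f/∂z) dz. The components of the vector representation are exactly the entries of grad f in Cartesian coordinates:
  ∂f/∂x = 0
  ∂f/∂y = -2*z^2
  ∂f/∂z = 2*z*(-2*y - 3).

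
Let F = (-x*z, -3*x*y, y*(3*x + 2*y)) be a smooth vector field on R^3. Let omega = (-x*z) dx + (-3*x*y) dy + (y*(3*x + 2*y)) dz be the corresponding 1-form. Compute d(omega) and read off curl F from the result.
d(omega) = (3*x + 4*y) dy ∧ dz + (-x - 3*y) dz ∧ dx + (-3*y) dx ∧ dy; curl F = (3*x + 4*y, -x - 3*y, -3*y)

d omega = sum_{i<j} (∂f_j/∂x_i - ∂f_i/∂x_j) dx_i ∧ dx_j. Under the identification (dy ∧ dz, dz ∧ dx, dx ∧ dy) ↔ (e_x, e_y, e_z), the coefficients are exactly the components of curl F. Compute:
  ∂R/∂y - ∂Q/∂z = (3*x + 4*y) - (0) = 3*x + 4*y
  ∂P/∂z - ∂R/∂x = (-x) - (3*y) = -x - 3*y
  ∂Q/∂x - ∂P/∂y = (-3*y) - (0) = -3*y.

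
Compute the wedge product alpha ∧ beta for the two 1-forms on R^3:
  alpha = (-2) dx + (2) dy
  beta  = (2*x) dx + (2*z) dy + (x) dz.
alpha ∧ beta = (-4*x - 4*z) dx ∧ dy + (-2*x) dx ∧ dz + (2*x) dy ∧ dz

Distribute the wedge, using dx_i ∧ dx_j = -dx_j ∧ dx_i and dx_i ∧ dx_i = 0. For each pair (i, j) with i < j, the coefficient of dx_i ∧ dx_j in alpha ∧ beta is (alpha_i * beta_j - alpha_j * beta_i). Collecting: alpha ∧ beta = (-4*x - 4*z) dx ∧ dy + (-2*x) dx ∧ dz + (2*x) dy ∧ dz.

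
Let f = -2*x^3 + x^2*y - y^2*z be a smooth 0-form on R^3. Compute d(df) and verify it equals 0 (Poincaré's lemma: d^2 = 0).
d(df) = 0

Step 1: df = sum_i (∂f/∂x_i) dx_i = (2*x*(-3*x + y)) dx + (x^2 - 2*y*z) dy + (-y^2) dz.
Step 2: Apply d again. Using the 1-form formula, the coefficient of dx ∧ dy in d(df) is ∂^2 f/∂x ∂y - ∂^2 f/∂y ∂x = (2*x) - (2*x) = 0 (equality of mixed partials for smooth f).
Similarly for dx ∧ dz and dy ∧ dz — all coefficients vanish. So d(df) = 0.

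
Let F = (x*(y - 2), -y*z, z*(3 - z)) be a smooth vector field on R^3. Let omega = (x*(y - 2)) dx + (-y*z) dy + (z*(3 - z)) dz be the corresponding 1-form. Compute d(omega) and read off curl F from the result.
d(omega) = (y) dy ∧ dz + (0) dz ∧ dx + (-x) dx ∧ dy; curl F = (y, 0, -x)

d omega = sum_{i<j} (∂f_j/∂x_i - ∂f_i/∂x_j) dx_i ∧ dx_j. Under the identification (dy ∧ dz, dz ∧ dx, dx ∧ dy) ↔ (e_x, e_y, e_z), the coefficients are exactly the components of curl F. Compute:
  ∂R/∂y - ∂Q/∂z = (0) - (-y) = y
  ∂P/∂z - ∂R/∂x = (0) - (0) = 0
  ∂Q/∂x - ∂P/∂y = (0) - (x) = -x.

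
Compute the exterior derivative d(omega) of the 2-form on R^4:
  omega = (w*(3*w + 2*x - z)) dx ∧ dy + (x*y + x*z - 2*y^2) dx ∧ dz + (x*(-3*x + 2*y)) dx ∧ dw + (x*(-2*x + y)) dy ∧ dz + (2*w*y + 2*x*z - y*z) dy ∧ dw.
d(omega) = (-w - 5*x + 5*y) dx ∧ dy ∧ dz + (6*w + z) dx ∧ dy ∧ dw + (-2*x + y) dy ∧ dz ∧ dw

For a 2-form omega = sum_{i<j} g_{ij} dx_i ∧ dx_j, the exterior derivative is
  d(omega) = sum_{i<j} d(g_{ij}) ∧ dx_i ∧ dx_j = sum_{i<j, k} (∂g_{ij}/∂x_k) dx_k ∧ dx_i ∧ dx_j.
Expand each term, using dx_k ∧ dx_i ∧ dx_j = sgn(permutation) dx_{(a)} ∧ dx_{(b)} ∧ dx_{(c)} with (a < b < c) sorted:
  d(w*(3*w + 2*x - z)) includes (∂/∂z)(w*(3*w + 2*x - z)) dz = (-w) dz, which multiplied by dx ∧ dy gives (-w) dx ∧ dy ∧ dz
  d(w*(3*w + 2*x - z)) includes (∂/∂w)(w*(3*w + 2*x - z)) dw = (6*w + 2*x - z) dw, which multiplied by dx ∧ dy gives (6*w + 2*x - z) dx ∧ dy ∧ dw
  d(x*y + x*z - 2*y^2) includes (∂/∂y)(x*y + x*z - 2*y^2) dy = (x - 4*y) dy, which multiplied by dx ∧ dz gives (-x + 4*y) dx ∧ dy ∧ dz
  d(x*(-3*x + 2*y)) includes (∂/∂y)(x*(-3*x + 2*y)) dy = (2*x) dy, which multiplied by dx ∧ dw gives (-2*x) dx ∧ dy ∧ dw
  d(x*(-2*x + y)) includes (∂/∂x)(x*(-2*x + y)) dx = (-4*x + y) dx, which multiplied by dy ∧ dz gives (-4*x + y) dx ∧ dy ∧ dz
  d(2*w*y + 2*x*z - y*z) includes (∂/∂x)(2*w*y + 2*x*z - y*z) dx = (2*z) dx, which multiplied by dy ∧ dw gives (2*z) dx ∧ dy ∧ dw
  d(2*w*y + 2*x*z - y*z) includes (∂/∂z)(2*w*y + 2*x*z - y*z) dz = (2*x - y) dz, which multiplied by dy ∧ dw gives (-2*x + y) dy ∧ dz ∧ dw
Collecting like 3-forms: d(omega) = (-w - 5*x + 5*y) dx ∧ dy ∧ dz + (6*w + z) dx ∧ dy ∧ dw + (-2*x + y) dy ∧ dz ∧ dw.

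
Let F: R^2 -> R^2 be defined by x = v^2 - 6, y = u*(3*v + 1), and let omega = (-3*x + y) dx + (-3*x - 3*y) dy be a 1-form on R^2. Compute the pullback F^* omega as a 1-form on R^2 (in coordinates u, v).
F^* omega = (-27*u*v^2 - 18*u*v - 3*u - 9*v^3 - 3*v^2 + 54*v + 18) du + (-27*u^2*v - 9*u^2 - 3*u*v^2 + 2*u*v + 54*u - 6*v^3 + 36*v) dv

Using F^*(f dg) = (f ∘ F) d(g ∘ F), substitute each coordinate x_i by F_i(u, v) in f_i, and replace dx_i by d F_i = (∂F_i/∂u) du + (∂F_i/∂v) dv.
  For the x component: f_1(F) = 3*u*v + u - 3*v^2 + 18; d F_1 = (0) du + (2*v) dv
  For the y component: f_2(F) = -9*u*v - 3*u - 3*v^2 + 18; d F_2 = (3*v + 1) du + (3*u) dv
Combining and collecting du, dv coefficients:
  coeff of du: -27*u*v^2 - 18*u*v - 3*u - 9*v^3 - 3*v^2 + 54*v + 18
  coeff of dv: -27*u^2*v - 9*u^2 - 3*u*v^2 + 2*u*v + 54*u - 6*v^3 + 36*v
F^* omega = (-27*u*v^2 - 18*u*v - 3*u - 9*v^3 - 3*v^2 + 54*v + 18) du + (-27*u^2*v - 9*u^2 - 3*u*v^2 + 2*u*v + 54*u - 6*v^3 + 36*v) dv.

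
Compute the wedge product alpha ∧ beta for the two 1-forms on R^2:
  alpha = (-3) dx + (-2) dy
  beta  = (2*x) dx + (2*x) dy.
alpha ∧ beta = (-2*x) dx ∧ dy

Distribute the wedge, using dx_i ∧ dx_j = -dx_j ∧ dx_i and dx_i ∧ dx_i = 0. For each pair (i, j) with i < j, the coefficient of dx_i ∧ dx_j in alpha ∧ beta is (alpha_i * beta_j - alpha_j * beta_i). Collecting: alpha ∧ beta = (-2*x) dx ∧ dy.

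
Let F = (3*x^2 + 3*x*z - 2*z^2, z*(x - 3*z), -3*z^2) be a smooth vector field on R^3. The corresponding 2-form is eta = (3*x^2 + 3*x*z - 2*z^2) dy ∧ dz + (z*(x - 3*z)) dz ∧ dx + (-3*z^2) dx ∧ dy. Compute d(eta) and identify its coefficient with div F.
d(eta) = (6*x - 3*z) dx ∧ dy ∧ dz; div F = 6*x - 3*z

For a 2-form in R^3 of the form above, applying d gives a 3-form with coefficient ∂P/∂x + ∂Q/∂y + ∂R/∂z:
  ∂P/∂x = 6*x + 3*z
  ∂Q/∂y = 0
  ∂R/∂z = -6*z
Sum = 6*x - 3*z, which is exactly div F.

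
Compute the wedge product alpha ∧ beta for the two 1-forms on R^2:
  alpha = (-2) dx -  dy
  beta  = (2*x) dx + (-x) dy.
alpha ∧ beta = (4*x) dx ∧ dy

Distribute the wedge, using dx_i ∧ dx_j = -dx_j ∧ dx_i and dx_i ∧ dx_i = 0. For each pair (i, j) with i < j, the coefficient of dx_i ∧ dx_j in alpha ∧ beta is (alpha_i * beta_j - alpha_j * beta_i). Collecting: alpha ∧ beta = (4*x) dx ∧ dy.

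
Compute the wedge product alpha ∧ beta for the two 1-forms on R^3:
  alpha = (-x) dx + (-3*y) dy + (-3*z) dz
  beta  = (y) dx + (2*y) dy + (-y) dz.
alpha ∧ beta = (y*(-2*x + 3*y)) dx ∧ dy + (y*(x + 3*z)) dx ∧ dz + (3*y*(y + 2*z)) dy ∧ dz

Distribute the wedge, using dx_i ∧ dx_j = -dx_j ∧ dx_i and dx_i ∧ dx_i = 0. For each pair (i, j) with i < j, the coefficient of dx_i ∧ dx_j in alpha ∧ beta is (alpha_i * beta_j - alpha_j * beta_i). Collecting: alpha ∧ beta = (y*(-2*x + 3*y)) dx ∧ dy + (y*(x + 3*z)) dx ∧ dz + (3*y*(y + 2*z)) dy ∧ dz.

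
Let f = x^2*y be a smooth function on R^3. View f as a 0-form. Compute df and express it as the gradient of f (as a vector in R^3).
df = (2*x*y) dx + (x^2) dy + (0) dz; grad f = (2*x*y, x^2, 0)

For a 0-form f, d f = (∂f/∂x) dx + (∂f/∂y) dy + (∂f/∂z) dz. The components of the vector representation are exactly the entries of grad f in Cartesian coordinates:
  ∂f/∂x = 2*x*y
  ∂f/∂y = x^2
  ∂f/∂z = 0.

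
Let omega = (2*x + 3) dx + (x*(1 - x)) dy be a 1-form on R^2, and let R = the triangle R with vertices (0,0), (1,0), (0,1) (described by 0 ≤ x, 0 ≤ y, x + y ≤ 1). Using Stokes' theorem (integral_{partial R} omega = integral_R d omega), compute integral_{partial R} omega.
integral_(partial R) omega = 1/6

Stokes: integral_partial_R omega = integral_R d omega with d omega = (∂Q/∂x - ∂P/∂y) dx ∧ dy.
  ∂Q/∂x = 1 - 2*x
  ∂P/∂y = 0
  integrand = ∂Q/∂x - ∂P/∂y = 1 - 2*x.
Integrating over R: integral_0^1 integral_0^{1-x} (1 - 2*x) dy dx = 1/6.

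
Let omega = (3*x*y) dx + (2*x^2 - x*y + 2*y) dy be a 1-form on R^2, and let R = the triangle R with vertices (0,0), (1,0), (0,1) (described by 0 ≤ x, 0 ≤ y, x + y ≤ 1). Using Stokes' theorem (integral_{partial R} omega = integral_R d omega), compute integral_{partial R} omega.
integral_(partial R) omega = 0

Stokes: integral_partial_R omega = integral_R d omega with d omega = (∂Q/∂x - ∂P/∂y) dx ∧ dy.
  ∂Q/∂x = 4*x - y
  ∂P/∂y = 3*x
  integrand = ∂Q/∂x - ∂P/∂y = x - y.
Integrating over R: integral_0^1 integral_0^{1-x} (x - y) dy dx = 0.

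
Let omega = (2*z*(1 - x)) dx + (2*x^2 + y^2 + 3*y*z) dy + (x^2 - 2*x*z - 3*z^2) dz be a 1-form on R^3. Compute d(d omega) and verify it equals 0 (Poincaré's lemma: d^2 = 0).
d(d omega) = 0

Step 1: d omega = sum_{i<j} (∂f_j/∂x_i - ∂f_i/∂x_j) dx_i ∧ dx_j:
  coeff of dx ∧ dy: 4*x
  coeff of dx ∧ dz: 4*x - 2*z - 2
  coeff of dy ∧ dz: -3*y
Step 2: Apply d again to each 2-form coefficient. The only possible 3-form in R^3 is dx ∧ dy ∧ dz, with coefficient
  ∂(coeff of dy∧dz)/∂x - ∂(coeff of dx∧dz)/∂y + ∂(coeff of dx∧dy)/∂z
  = ∂/∂x (-3*y) - ∂/∂y (4*x - 2*z - 2) + ∂/∂z (4*x).
Each of these terms simplifies to sums of mixed partials that cancel in pairs. The result is 0 (by equality of mixed partials for smooth functions — Schwarz / Clairaut).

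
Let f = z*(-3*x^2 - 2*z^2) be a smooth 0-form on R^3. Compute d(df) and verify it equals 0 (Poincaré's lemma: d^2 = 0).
d(df) = 0

Step 1: df = sum_i (∂f/∂x_i) dx_i = (-6*x*z) dx + (0) dy + (-3*x^2 - 6*z^2) dz.
Step 2: Apply d again. Using the 1-form formula, the coefficient of dx ∧ dy in d(df) is ∂^2 f/∂x ∂y - ∂^2 f/∂y ∂x = (0) - (0) = 0 (equality of mixed partials for smooth f).
Similarly for dx ∧ dz and dy ∧ dz — all coefficients vanish. So d(df) = 0.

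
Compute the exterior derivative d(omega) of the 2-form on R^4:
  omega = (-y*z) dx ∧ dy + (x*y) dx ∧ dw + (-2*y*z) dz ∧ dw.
d(omega) = (-y) dx ∧ dy ∧ dz + (-x) dx ∧ dy ∧ dw + (-2*z) dy ∧ dz ∧ dw

For a 2-form omega = sum_{i<j} g_{ij} dx_i ∧ dx_j, the exterior derivative is
  d(omega) = sum_{i<j} d(g_{ij}) ∧ dx_i ∧ dx_j = sum_{i<j, k} (∂g_{ij}/∂x_k) dx_k ∧ dx_i ∧ dx_j.
Expand each term, using dx_k ∧ dx_i ∧ dx_j = sgn(permutation) dx_{(a)} ∧ dx_{(b)} ∧ dx_{(c)} with (a < b < c) sorted:
  d(-y*z) includes (∂/∂z)(-y*z) dz = (-y) dz, which multiplied by dx ∧ dy gives (-y) dx ∧ dy ∧ dz
  d(x*y) includes (∂/∂y)(x*y) dy = (x) dy, which multiplied by dx ∧ dw gives (-x) dx ∧ dy ∧ dw
  d(-2*y*z) includes (∂/∂y)(-2*y*z) dy = (-2*z) dy, which multiplied by dz ∧ dw gives (-2*z) dy ∧ dz ∧ dw
Collecting like 3-forms: d(omega) = (-y) dx ∧ dy ∧ dz + (-x) dx ∧ dy ∧ dw + (-2*z) dy ∧ dz ∧ dw.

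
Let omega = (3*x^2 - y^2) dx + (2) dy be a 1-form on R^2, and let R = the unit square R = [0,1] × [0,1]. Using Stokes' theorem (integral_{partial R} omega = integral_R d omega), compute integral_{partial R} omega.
integral_(partial R) omega = 1

Stokes: integral_partial_R omega = integral_R d omega with d omega = (∂Q/∂x - ∂P/∂y) dx ∧ dy.
  ∂Q/∂x = 0
  ∂P/∂y = -2*y
  integrand = ∂Q/∂x - ∂P/∂y = 2*y.
Integrating over R: integral_0^1 integral_0^1 (2*y) dx dy = 1.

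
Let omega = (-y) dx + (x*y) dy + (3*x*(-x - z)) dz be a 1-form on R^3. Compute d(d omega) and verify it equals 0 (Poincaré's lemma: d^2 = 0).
d(d omega) = 0

Step 1: d omega = sum_{i<j} (∂f_j/∂x_i - ∂f_i/∂x_j) dx_i ∧ dx_j:
  coeff of dx ∧ dy: y + 1
  coeff of dx ∧ dz: -6*x - 3*z
  coeff of dy ∧ dz: 0
Step 2: Apply d again to each 2-form coefficient. The only possible 3-form in R^3 is dx ∧ dy ∧ dz, with coefficient
  ∂(coeff of dy∧dz)/∂x - ∂(coeff of dx∧dz)/∂y + ∂(coeff of dx∧dy)/∂z
  = ∂/∂x (0) - ∂/∂y (-6*x - 3*z) + ∂/∂z (y + 1).
Each of these terms simplifies to sums of mixed partials that cancel in pairs. The result is 0 (by equality of mixed partials for smooth functions — Schwarz / Clairaut).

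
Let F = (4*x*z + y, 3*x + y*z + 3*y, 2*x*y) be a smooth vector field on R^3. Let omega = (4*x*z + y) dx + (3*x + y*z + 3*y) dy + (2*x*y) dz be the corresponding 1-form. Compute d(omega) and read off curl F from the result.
d(omega) = (2*x - y) dy ∧ dz + (4*x - 2*y) dz ∧ dx + (2) dx ∧ dy; curl F = (2*x - y, 4*x - 2*y, 2)

d omega = sum_{i<j} (∂f_j/∂x_i - ∂f_i/∂x_j) dx_i ∧ dx_j. Under the identification (dy ∧ dz, dz ∧ dx, dx ∧ dy) ↔ (e_x, e_y, e_z), the coefficients are exactly the components of curl F. Compute:
  ∂R/∂y - ∂Q/∂z = (2*x) - (y) = 2*x - y
  ∂P/∂z - ∂R/∂x = (4*x) - (2*y) = 4*x - 2*y
  ∂Q/∂x - ∂P/∂y = (3) - (1) = 2.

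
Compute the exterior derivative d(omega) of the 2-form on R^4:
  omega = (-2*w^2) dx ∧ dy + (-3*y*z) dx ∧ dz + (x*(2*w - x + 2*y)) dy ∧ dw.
d(omega) = (-2*w - 2*x + 2*y) dx ∧ dy ∧ dw + (3*z) dx ∧ dy ∧ dz

For a 2-form omega = sum_{i<j} g_{ij} dx_i ∧ dx_j, the exterior derivative is
  d(omega) = sum_{i<j} d(g_{ij}) ∧ dx_i ∧ dx_j = sum_{i<j, k} (∂g_{ij}/∂x_k) dx_k ∧ dx_i ∧ dx_j.
Expand each term, using dx_k ∧ dx_i ∧ dx_j = sgn(permutation) dx_{(a)} ∧ dx_{(b)} ∧ dx_{(c)} with (a < b < c) sorted:
  d(-2*w^2) includes (∂/∂w)(-2*w^2) dw = (-4*w) dw, which multiplied by dx ∧ dy gives (-4*w) dx ∧ dy ∧ dw
  d(-3*y*z) includes (∂/∂y)(-3*y*z) dy = (-3*z) dy, which multiplied by dx ∧ dz gives (3*z) dx ∧ dy ∧ dz
  d(x*(2*w - x + 2*y)) includes (∂/∂x)(x*(2*w - x + 2*y)) dx = (2*w - 2*x + 2*y) dx, which multiplied by dy ∧ dw gives (2*w - 2*x + 2*y) dx ∧ dy ∧ dw
Collecting like 3-forms: d(omega) = (-2*w - 2*x + 2*y) dx ∧ dy ∧ dw + (3*z) dx ∧ dy ∧ dz.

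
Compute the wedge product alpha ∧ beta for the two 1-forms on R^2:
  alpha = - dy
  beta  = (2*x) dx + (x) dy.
alpha ∧ beta = (2*x) dx ∧ dy

Distribute the wedge, using dx_i ∧ dx_j = -dx_j ∧ dx_i and dx_i ∧ dx_i = 0. For each pair (i, j) with i < j, the coefficient of dx_i ∧ dx_j in alpha ∧ beta is (alpha_i * beta_j - alpha_j * beta_i). Collecting: alpha ∧ beta = (2*x) dx ∧ dy.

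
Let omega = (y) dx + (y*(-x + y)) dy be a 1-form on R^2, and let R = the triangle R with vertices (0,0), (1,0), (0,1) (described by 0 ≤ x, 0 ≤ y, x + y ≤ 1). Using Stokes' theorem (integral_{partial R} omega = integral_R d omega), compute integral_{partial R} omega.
integral_(partial R) omega = -2/3

Stokes: integral_partial_R omega = integral_R d omega with d omega = (∂Q/∂x - ∂P/∂y) dx ∧ dy.
  ∂Q/∂x = -y
  ∂P/∂y = 1
  integrand = ∂Q/∂x - ∂P/∂y = -y - 1.
Integrating over R: integral_0^1 integral_0^{1-x} (-y - 1) dy dx = -2/3.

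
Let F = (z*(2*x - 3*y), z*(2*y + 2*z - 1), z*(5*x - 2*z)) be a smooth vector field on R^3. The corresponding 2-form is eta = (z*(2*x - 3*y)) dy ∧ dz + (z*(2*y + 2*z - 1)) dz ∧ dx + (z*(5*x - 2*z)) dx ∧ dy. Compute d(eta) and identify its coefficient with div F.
d(eta) = (5*x) dx ∧ dy ∧ dz; div F = 5*x

For a 2-form in R^3 of the form above, applying d gives a 3-form with coefficient ∂P/∂x + ∂Q/∂y + ∂R/∂z:
  ∂P/∂x = 2*z
  ∂Q/∂y = 2*z
  ∂R/∂z = 5*x - 4*z
Sum = 5*x, which is exactly div F.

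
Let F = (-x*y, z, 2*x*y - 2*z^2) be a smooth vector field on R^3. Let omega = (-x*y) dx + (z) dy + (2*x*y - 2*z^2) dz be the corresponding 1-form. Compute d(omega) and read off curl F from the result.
d(omega) = (2*x - 1) dy ∧ dz + (-2*y) dz ∧ dx + (x) dx ∧ dy; curl F = (2*x - 1, -2*y, x)

d omega = sum_{i<j} (∂f_j/∂x_i - ∂f_i/∂x_j) dx_i ∧ dx_j. Under the identification (dy ∧ dz, dz ∧ dx, dx ∧ dy) ↔ (e_x, e_y, e_z), the coefficients are exactly the components of curl F. Compute:
  ∂R/∂y - ∂Q/∂z = (2*x) - (1) = 2*x - 1
  ∂P/∂z - ∂R/∂x = (0) - (2*y) = -2*y
  ∂Q/∂x - ∂P/∂y = (0) - (-x) = x.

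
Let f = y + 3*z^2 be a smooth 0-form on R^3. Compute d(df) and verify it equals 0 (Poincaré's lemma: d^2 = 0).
d(df) = 0

Step 1: df = sum_i (∂f/∂x_i) dx_i = (0) dx + (1) dy + (6*z) dz.
Step 2: Apply d again. Using the 1-form formula, the coefficient of dx ∧ dy in d(df) is ∂^2 f/∂x ∂y - ∂^2 f/∂y ∂x = (0) - (0) = 0 (equality of mixed partials for smooth f).
Similarly for dx ∧ dz and dy ∧ dz — all coefficients vanish. So d(df) = 0.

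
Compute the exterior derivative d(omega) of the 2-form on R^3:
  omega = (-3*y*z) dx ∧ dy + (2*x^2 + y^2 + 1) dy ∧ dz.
d(omega) = (4*x - 3*y) dx ∧ dy ∧ dz

For a 2-form omega = sum_{i<j} g_{ij} dx_i ∧ dx_j, the exterior derivative is
  d(omega) = sum_{i<j} d(g_{ij}) ∧ dx_i ∧ dx_j = sum_{i<j, k} (∂g_{ij}/∂x_k) dx_k ∧ dx_i ∧ dx_j.
Expand each term, using dx_k ∧ dx_i ∧ dx_j = sgn(permutation) dx_{(a)} ∧ dx_{(b)} ∧ dx_{(c)} with (a < b < c) sorted:
  d(-3*y*z) includes (∂/∂z)(-3*y*z) dz = (-3*y) dz, which multiplied by dx ∧ dy gives (-3*y) dx ∧ dy ∧ dz
  d(2*x^2 + y^2 + 1) includes (∂/∂x)(2*x^2 + y^2 + 1) dx = (4*x) dx, which multiplied by dy ∧ dz gives (4*x) dx ∧ dy ∧ dz
Collecting like 3-forms: d(omega) = (4*x - 3*y) dx ∧ dy ∧ dz.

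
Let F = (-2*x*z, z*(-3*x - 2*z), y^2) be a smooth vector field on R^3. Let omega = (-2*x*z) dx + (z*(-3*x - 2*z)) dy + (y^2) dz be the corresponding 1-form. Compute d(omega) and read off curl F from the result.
d(omega) = (3*x + 2*y + 4*z) dy ∧ dz + (-2*x) dz ∧ dx + (-3*z) dx ∧ dy; curl F = (3*x + 2*y + 4*z, -2*x, -3*z)

d omega = sum_{i<j} (∂f_j/∂x_i - ∂f_i/∂x_j) dx_i ∧ dx_j. Under the identification (dy ∧ dz, dz ∧ dx, dx ∧ dy) ↔ (e_x, e_y, e_z), the coefficients are exactly the components of curl F. Compute:
  ∂R/∂y - ∂Q/∂z = (2*y) - (-3*x - 4*z) = 3*x + 2*y + 4*z
  ∂P/∂z - ∂R/∂x = (-2*x) - (0) = -2*x
  ∂Q/∂x - ∂P/∂y = (-3*z) - (0) = -3*z.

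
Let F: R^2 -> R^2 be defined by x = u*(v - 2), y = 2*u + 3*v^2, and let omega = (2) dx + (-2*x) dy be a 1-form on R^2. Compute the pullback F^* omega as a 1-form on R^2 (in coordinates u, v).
F^* omega = (-4*u*v + 8*u + 2*v - 4) du + (2*u*(-6*v^2 + 12*v + 1)) dv

Using F^*(f dg) = (f ∘ F) d(g ∘ F), substitute each coordinate x_i by F_i(u, v) in f_i, and replace dx_i by d F_i = (∂F_i/∂u) du + (∂F_i/∂v) dv.
  For the x component: f_1(F) = 2; d F_1 = (v - 2) du + (u) dv
  For the y component: f_2(F) = 2*u*(2 - v); d F_2 = (2) du + (6*v) dv
Combining and collecting du, dv coefficients:
  coeff of du: -4*u*v + 8*u + 2*v - 4
  coeff of dv: 2*u*(-6*v^2 + 12*v + 1)
F^* omega = (-4*u*v + 8*u + 2*v - 4) du + (2*u*(-6*v^2 + 12*v + 1)) dv.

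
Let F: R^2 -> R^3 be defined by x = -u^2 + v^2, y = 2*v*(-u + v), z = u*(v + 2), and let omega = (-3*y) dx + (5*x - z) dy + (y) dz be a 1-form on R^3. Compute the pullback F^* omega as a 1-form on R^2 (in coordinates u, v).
F^* omega = (2*v*(-u^2 + 6*u*v - 4*v^2 + 2*v)) du + (10*u^3 - 20*u^2*v + 4*u^2 - 8*u*v + 8*v^3) dv

Using F^*(f dg) = (f ∘ F) d(g ∘ F), substitute each coordinate x_i by F_i(u, v) in f_i, and replace dx_i by d F_i = (∂F_i/∂u) du + (∂F_i/∂v) dv.
  For the x component: f_1(F) = 6*v*(u - v); d F_1 = (-2*u) du + (2*v) dv
  For the y component: f_2(F) = -5*u^2 - u*v - 2*u + 5*v^2; d F_2 = (-2*v) du + (-2*u + 4*v) dv
  For the z component: f_3(F) = 2*v*(-u + v); d F_3 = (v + 2) du + (u) dv
Combining and collecting du, dv coefficients:
  coeff of du: 2*v*(-u^2 + 6*u*v - 4*v^2 + 2*v)
  coeff of dv: 10*u^3 - 20*u^2*v + 4*u^2 - 8*u*v + 8*v^3
F^* omega = (2*v*(-u^2 + 6*u*v - 4*v^2 + 2*v)) du + (10*u^3 - 20*u^2*v + 4*u^2 - 8*u*v + 8*v^3) dv.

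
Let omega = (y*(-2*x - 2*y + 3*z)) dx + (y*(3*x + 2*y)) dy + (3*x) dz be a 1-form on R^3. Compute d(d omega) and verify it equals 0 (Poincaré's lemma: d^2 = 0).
d(d omega) = 0

Step 1: d omega = sum_{i<j} (∂f_j/∂x_i - ∂f_i/∂x_j) dx_i ∧ dx_j:
  coeff of dx ∧ dy: 2*x + 7*y - 3*z
  coeff of dx ∧ dz: 3 - 3*y
  coeff of dy ∧ dz: 0
Step 2: Apply d again to each 2-form coefficient. The only possible 3-form in R^3 is dx ∧ dy ∧ dz, with coefficient
  ∂(coeff of dy∧dz)/∂x - ∂(coeff of dx∧dz)/∂y + ∂(coeff of dx∧dy)/∂z
  = ∂/∂x (0) - ∂/∂y (3 - 3*y) + ∂/∂z (2*x + 7*y - 3*z).
Each of these terms simplifies to sums of mixed partials that cancel in pairs. The result is 0 (by equality of mixed partials for smooth functions — Schwarz / Clairaut).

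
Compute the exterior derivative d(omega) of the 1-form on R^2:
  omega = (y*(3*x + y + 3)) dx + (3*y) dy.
d(omega) = (-3*x - 2*y - 3) dx ∧ dy

For a 1-form omega = sum_i f_i dx_i, the exterior derivative is
  d(omega) = sum_{i < j} (∂f_j/∂x_i - ∂f_i/∂x_j) dx_i ∧ dx_j.
  coefficient of dx ∧ dy: ∂f_2/∂x - ∂f_1/∂y = ∂(3*y)/∂x - ∂(y*(3*x + y + 3))/∂y = -3*x - 2*y - 3
Assembling: d(omega) = (-3*x - 2*y - 3) dx ∧ dy.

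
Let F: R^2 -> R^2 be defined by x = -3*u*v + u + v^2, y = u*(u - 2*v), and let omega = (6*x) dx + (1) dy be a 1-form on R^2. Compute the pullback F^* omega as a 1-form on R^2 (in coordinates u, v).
F^* omega = (54*u*v^2 - 36*u*v + 8*u - 18*v^3 + 6*v^2 - 2*v) du + (54*u^2*v - 18*u^2 - 54*u*v^2 + 12*u*v - 2*u + 12*v^3) dv

Using F^*(f dg) = (f ∘ F) d(g ∘ F), substitute each coordinate x_i by F_i(u, v) in f_i, and replace dx_i by d F_i = (∂F_i/∂u) du + (∂F_i/∂v) dv.
  For the x component: f_1(F) = -18*u*v + 6*u + 6*v^2; d F_1 = (1 - 3*v) du + (-3*u + 2*v) dv
  For the y component: f_2(F) = 1; d F_2 = (2*u - 2*v) du + (-2*u) dv
Combining and collecting du, dv coefficients:
  coeff of du: 54*u*v^2 - 36*u*v + 8*u - 18*v^3 + 6*v^2 - 2*v
  coeff of dv: 54*u^2*v - 18*u^2 - 54*u*v^2 + 12*u*v - 2*u + 12*v^3
F^* omega = (54*u*v^2 - 36*u*v + 8*u - 18*v^3 + 6*v^2 - 2*v) du + (54*u^2*v - 18*u^2 - 54*u*v^2 + 12*u*v - 2*u + 12*v^3) dv.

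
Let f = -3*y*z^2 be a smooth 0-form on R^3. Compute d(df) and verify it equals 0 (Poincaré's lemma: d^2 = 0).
d(df) = 0

Step 1: df = sum_i (∂f/∂x_i) dx_i = (0) dx + (-3*z^2) dy + (-6*y*z) dz.
Step 2: Apply d again. Using the 1-form formula, the coefficient of dx ∧ dy in d(df) is ∂^2 f/∂x ∂y - ∂^2 f/∂y ∂x = (0) - (0) = 0 (equality of mixed partials for smooth f).
Similarly for dx ∧ dz and dy ∧ dz — all coefficients vanish. So d(df) = 0.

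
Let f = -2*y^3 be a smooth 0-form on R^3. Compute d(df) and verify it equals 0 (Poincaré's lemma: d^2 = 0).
d(df) = 0

Step 1: df = sum_i (∂f/∂x_i) dx_i = (0) dx + (-6*y^2) dy + (0) dz.
Step 2: Apply d again. Using the 1-form formula, the coefficient of dx ∧ dy in d(df) is ∂^2 f/∂x ∂y - ∂^2 f/∂y ∂x = (0) - (0) = 0 (equality of mixed partials for smooth f).
Similarly for dx ∧ dz and dy ∧ dz — all coefficients vanish. So d(df) = 0.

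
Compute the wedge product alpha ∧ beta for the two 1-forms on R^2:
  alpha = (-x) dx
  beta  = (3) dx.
alpha ∧ beta = 0

Distribute the wedge, using dx_i ∧ dx_j = -dx_j ∧ dx_i and dx_i ∧ dx_i = 0. For each pair (i, j) with i < j, the coefficient of dx_i ∧ dx_j in alpha ∧ beta is (alpha_i * beta_j - alpha_j * beta_i). Collecting: alpha ∧ beta = 0.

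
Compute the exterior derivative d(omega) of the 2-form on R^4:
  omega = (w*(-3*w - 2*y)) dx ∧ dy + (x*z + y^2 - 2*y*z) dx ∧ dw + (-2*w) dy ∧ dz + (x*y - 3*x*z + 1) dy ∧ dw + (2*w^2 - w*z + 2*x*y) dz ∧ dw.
d(omega) = (-6*w - 3*y - z) dx ∧ dy ∧ dw + (-x + 4*y) dx ∧ dz ∧ dw + (5*x - 2) dy ∧ dz ∧ dw

For a 2-form omega = sum_{i<j} g_{ij} dx_i ∧ dx_j, the exterior derivative is
  d(omega) = sum_{i<j} d(g_{ij}) ∧ dx_i ∧ dx_j = sum_{i<j, k} (∂g_{ij}/∂x_k) dx_k ∧ dx_i ∧ dx_j.
Expand each term, using dx_k ∧ dx_i ∧ dx_j = sgn(permutation) dx_{(a)} ∧ dx_{(b)} ∧ dx_{(c)} with (a < b < c) sorted:
  d(w*(-3*w - 2*y)) includes (∂/∂w)(w*(-3*w - 2*y)) dw = (-6*w - 2*y) dw, which multiplied by dx ∧ dy gives (-6*w - 2*y) dx ∧ dy ∧ dw
  d(x*z + y^2 - 2*y*z) includes (∂/∂y)(x*z + y^2 - 2*y*z) dy = (2*y - 2*z) dy, which multiplied by dx ∧ dw gives (-2*y + 2*z) dx ∧ dy ∧ dw
  d(x*z + y^2 - 2*y*z) includes (∂/∂z)(x*z + y^2 - 2*y*z) dz = (x - 2*y) dz, which multiplied by dx ∧ dw gives (-x + 2*y) dx ∧ dz ∧ dw
  d(-2*w) includes (∂/∂w)(-2*w) dw = (-2) dw, which multiplied by dy ∧ dz gives (-2) dy ∧ dz ∧ dw
  d(x*y - 3*x*z + 1) includes (∂/∂x)(x*y - 3*x*z + 1) dx = (y - 3*z) dx, which multiplied by dy ∧ dw gives (y - 3*z) dx ∧ dy ∧ dw
  d(x*y - 3*x*z + 1) includes (∂/∂z)(x*y - 3*x*z + 1) dz = (-3*x) dz, which multiplied by dy ∧ dw gives (3*x) dy ∧ dz ∧ dw
  d(2*w^2 - w*z + 2*x*y) includes (∂/∂x)(2*w^2 - w*z + 2*x*y) dx = (2*y) dx, which multiplied by dz ∧ dw gives (2*y) dx ∧ dz ∧ dw
  d(2*w^2 - w*z + 2*x*y) includes (∂/∂y)(2*w^2 - w*z + 2*x*y) dy = (2*x) dy, which multiplied by dz ∧ dw gives (2*x) dy ∧ dz ∧ dw
Collecting like 3-forms: d(omega) = (-6*w - 3*y - z) dx ∧ dy ∧ dw + (-x + 4*y) dx ∧ dz ∧ dw + (5*x - 2) dy ∧ dz ∧ dw.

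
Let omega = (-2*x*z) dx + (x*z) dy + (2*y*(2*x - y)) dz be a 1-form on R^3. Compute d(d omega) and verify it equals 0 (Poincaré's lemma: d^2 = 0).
d(d omega) = 0

Step 1: d omega = sum_{i<j} (∂f_j/∂x_i - ∂f_i/∂x_j) dx_i ∧ dx_j:
  coeff of dx ∧ dy: z
  coeff of dx ∧ dz: 2*x + 4*y
  coeff of dy ∧ dz: 3*x - 4*y
Step 2: Apply d again to each 2-form coefficient. The only possible 3-form in R^3 is dx ∧ dy ∧ dz, with coefficient
  ∂(coeff of dy∧dz)/∂x - ∂(coeff of dx∧dz)/∂y + ∂(coeff of dx∧dy)/∂z
  = ∂/∂x (3*x - 4*y) - ∂/∂y (2*x + 4*y) + ∂/∂z (z).
Each of these terms simplifies to sums of mixed partials that cancel in pairs. The result is 0 (by equality of mixed partials for smooth functions — Schwarz / Clairaut).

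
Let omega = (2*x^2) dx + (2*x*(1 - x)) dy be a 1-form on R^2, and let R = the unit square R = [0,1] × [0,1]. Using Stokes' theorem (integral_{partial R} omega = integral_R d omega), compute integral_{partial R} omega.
integral_(partial R) omega = 0

Stokes: integral_partial_R omega = integral_R d omega with d omega = (∂Q/∂x - ∂P/∂y) dx ∧ dy.
  ∂Q/∂x = 2 - 4*x
  ∂P/∂y = 0
  integrand = ∂Q/∂x - ∂P/∂y = 2 - 4*x.
Integrating over R: integral_0^1 integral_0^1 (2 - 4*x) dx dy = 0.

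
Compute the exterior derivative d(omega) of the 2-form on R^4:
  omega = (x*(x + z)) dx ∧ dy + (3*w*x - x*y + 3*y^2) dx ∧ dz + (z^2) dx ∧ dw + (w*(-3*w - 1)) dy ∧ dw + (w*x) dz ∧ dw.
d(omega) = (2*x - 6*y) dx ∧ dy ∧ dz + (w + 3*x - 2*z) dx ∧ dz ∧ dw

For a 2-form omega = sum_{i<j} g_{ij} dx_i ∧ dx_j, the exterior derivative is
  d(omega) = sum_{i<j} d(g_{ij}) ∧ dx_i ∧ dx_j = sum_{i<j, k} (∂g_{ij}/∂x_k) dx_k ∧ dx_i ∧ dx_j.
Expand each term, using dx_k ∧ dx_i ∧ dx_j = sgn(permutation) dx_{(a)} ∧ dx_{(b)} ∧ dx_{(c)} with (a < b < c) sorted:
  d(x*(x + z)) includes (∂/∂z)(x*(x + z)) dz = (x) dz, which multiplied by dx ∧ dy gives (x) dx ∧ dy ∧ dz
  d(3*w*x - x*y + 3*y^2) includes (∂/∂y)(3*w*x - x*y + 3*y^2) dy = (-x + 6*y) dy, which multiplied by dx ∧ dz gives (x - 6*y) dx ∧ dy ∧ dz
  d(3*w*x - x*y + 3*y^2) includes (∂/∂w)(3*w*x - x*y + 3*y^2) dw = (3*x) dw, which multiplied by dx ∧ dz gives (3*x) dx ∧ dz ∧ dw
  d(z^2) includes (∂/∂z)(z^2) dz = (2*z) dz, which multiplied by dx ∧ dw gives (-2*z) dx ∧ dz ∧ dw
  d(w*x) includes (∂/∂x)(w*x) dx = (w) dx, which multiplied by dz ∧ dw gives (w) dx ∧ dz ∧ dw
Collecting like 3-forms: d(omega) = (2*x - 6*y) dx ∧ dy ∧ dz + (w + 3*x - 2*z) dx ∧ dz ∧ dw.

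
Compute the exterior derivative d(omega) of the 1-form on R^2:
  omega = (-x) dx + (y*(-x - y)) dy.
d(omega) = (-y) dx ∧ dy

For a 1-form omega = sum_i f_i dx_i, the exterior derivative is
  d(omega) = sum_{i < j} (∂f_j/∂x_i - ∂f_i/∂x_j) dx_i ∧ dx_j.
  coefficient of dx ∧ dy: ∂f_2/∂x - ∂f_1/∂y = ∂(y*(-x - y))/∂x - ∂(-x)/∂y = -y
Assembling: d(omega) = (-y) dx ∧ dy.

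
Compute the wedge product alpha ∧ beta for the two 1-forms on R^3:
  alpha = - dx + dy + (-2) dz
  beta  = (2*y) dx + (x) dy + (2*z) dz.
alpha ∧ beta = (-x - 2*y) dx ∧ dy + (4*y - 2*z) dx ∧ dz + (2*x + 2*z) dy ∧ dz

Distribute the wedge, using dx_i ∧ dx_j = -dx_j ∧ dx_i and dx_i ∧ dx_i = 0. For each pair (i, j) with i < j, the coefficient of dx_i ∧ dx_j in alpha ∧ beta is (alpha_i * beta_j - alpha_j * beta_i). Collecting: alpha ∧ beta = (-x - 2*y) dx ∧ dy + (4*y - 2*z) dx ∧ dz + (2*x + 2*z) dy ∧ dz.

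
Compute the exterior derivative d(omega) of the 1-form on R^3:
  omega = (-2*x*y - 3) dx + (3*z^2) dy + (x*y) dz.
d(omega) = (2*x) dx ∧ dy + (y) dx ∧ dz + (x - 6*z) dy ∧ dz

For a 1-form omega = sum_i f_i dx_i, the exterior derivative is
  d(omega) = sum_{i < j} (∂f_j/∂x_i - ∂f_i/∂x_j) dx_i ∧ dx_j.
  coefficient of dx ∧ dy: ∂f_2/∂x - ∂f_1/∂y = ∂(3*z^2)/∂x - ∂(-2*x*y - 3)/∂y = 2*x
  coefficient of dx ∧ dz: ∂f_3/∂x - ∂f_1/∂z = ∂(x*y)/∂x - ∂(-2*x*y - 3)/∂z = y
  coefficient of dy ∧ dz: ∂f_3/∂y - ∂f_2/∂z = ∂(x*y)/∂y - ∂(3*z^2)/∂z = x - 6*z
Assembling: d(omega) = (2*x) dx ∧ dy + (y) dx ∧ dz + (x - 6*z) dy ∧ dz.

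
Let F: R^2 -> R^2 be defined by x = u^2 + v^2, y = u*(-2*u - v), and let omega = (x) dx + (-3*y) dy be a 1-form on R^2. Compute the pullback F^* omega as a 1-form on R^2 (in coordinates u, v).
F^* omega = (u*(-22*u^2 - 18*u*v - v^2)) du + (-6*u^3 - u^2*v + 2*v^3) dv

Using F^*(f dg) = (f ∘ F) d(g ∘ F), substitute each coordinate x_i by F_i(u, v) in f_i, and replace dx_i by d F_i = (∂F_i/∂u) du + (∂F_i/∂v) dv.
  For the x component: f_1(F) = u^2 + v^2; d F_1 = (2*u) du + (2*v) dv
  For the y component: f_2(F) = 3*u*(2*u + v); d F_2 = (-4*u - v) du + (-u) dv
Combining and collecting du, dv coefficients:
  coeff of du: u*(-22*u^2 - 18*u*v - v^2)
  coeff of dv: -6*u^3 - u^2*v + 2*v^3
F^* omega = (u*(-22*u^2 - 18*u*v - v^2)) du + (-6*u^3 - u^2*v + 2*v^3) dv.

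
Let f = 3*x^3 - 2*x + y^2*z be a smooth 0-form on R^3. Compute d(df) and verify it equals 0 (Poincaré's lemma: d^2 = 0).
d(df) = 0

Step 1: df = sum_i (∂f/∂x_i) dx_i = (9*x^2 - 2) dx + (2*y*z) dy + (y^2) dz.
Step 2: Apply d again. Using the 1-form formula, the coefficient of dx ∧ dy in d(df) is ∂^2 f/∂x ∂y - ∂^2 f/∂y ∂x = (0) - (0) = 0 (equality of mixed partials for smooth f).
Similarly for dx ∧ dz and dy ∧ dz — all coefficients vanish. So d(df) = 0.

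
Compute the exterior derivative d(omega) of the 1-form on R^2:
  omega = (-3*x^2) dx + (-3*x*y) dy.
d(omega) = (-3*y) dx ∧ dy

For a 1-form omega = sum_i f_i dx_i, the exterior derivative is
  d(omega) = sum_{i < j} (∂f_j/∂x_i - ∂f_i/∂x_j) dx_i ∧ dx_j.
  coefficient of dx ∧ dy: ∂f_2/∂x - ∂f_1/∂y = ∂(-3*x*y)/∂x - ∂(-3*x^2)/∂y = -3*y
Assembling: d(omega) = (-3*y) dx ∧ dy.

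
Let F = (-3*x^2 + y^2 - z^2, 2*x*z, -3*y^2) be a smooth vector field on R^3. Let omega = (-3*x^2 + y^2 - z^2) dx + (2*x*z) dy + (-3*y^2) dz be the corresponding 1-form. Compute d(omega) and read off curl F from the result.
d(omega) = (-2*x - 6*y) dy ∧ dz + (-2*z) dz ∧ dx + (-2*y + 2*z) dx ∧ dy; curl F = (-2*x - 6*y, -2*z, -2*y + 2*z)

d omega = sum_{i<j} (∂f_j/∂x_i - ∂f_i/∂x_j) dx_i ∧ dx_j. Under the identification (dy ∧ dz, dz ∧ dx, dx ∧ dy) ↔ (e_x, e_y, e_z), the coefficients are exactly the components of curl F. Compute:
  ∂R/∂y - ∂Q/∂z = (-6*y) - (2*x) = -2*x - 6*y
  ∂P/∂z - ∂R/∂x = (-2*z) - (0) = -2*z
  ∂Q/∂x - ∂P/∂y = (2*z) - (2*y) = -2*y + 2*z.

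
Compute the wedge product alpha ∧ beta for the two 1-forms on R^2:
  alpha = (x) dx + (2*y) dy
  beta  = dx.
alpha ∧ beta = (-2*y) dx ∧ dy

Distribute the wedge, using dx_i ∧ dx_j = -dx_j ∧ dx_i and dx_i ∧ dx_i = 0. For each pair (i, j) with i < j, the coefficient of dx_i ∧ dx_j in alpha ∧ beta is (alpha_i * beta_j - alpha_j * beta_i). Collecting: alpha ∧ beta = (-2*y) dx ∧ dy.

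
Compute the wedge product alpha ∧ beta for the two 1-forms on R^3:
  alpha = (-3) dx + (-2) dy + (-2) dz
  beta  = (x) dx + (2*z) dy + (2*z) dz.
alpha ∧ beta = (2*x - 6*z) dx ∧ dy + (2*x - 6*z) dx ∧ dz

Distribute the wedge, using dx_i ∧ dx_j = -dx_j ∧ dx_i and dx_i ∧ dx_i = 0. For each pair (i, j) with i < j, the coefficient of dx_i ∧ dx_j in alpha ∧ beta is (alpha_i * beta_j - alpha_j * beta_i). Collecting: alpha ∧ beta = (2*x - 6*z) dx ∧ dy + (2*x - 6*z) dx ∧ dz.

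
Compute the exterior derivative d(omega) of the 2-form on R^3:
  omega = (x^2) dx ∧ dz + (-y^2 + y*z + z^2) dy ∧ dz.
d(omega) = 0

For a 2-form omega = sum_{i<j} g_{ij} dx_i ∧ dx_j, the exterior derivative is
  d(omega) = sum_{i<j} d(g_{ij}) ∧ dx_i ∧ dx_j = sum_{i<j, k} (∂g_{ij}/∂x_k) dx_k ∧ dx_i ∧ dx_j.
Expand each term, using dx_k ∧ dx_i ∧ dx_j = sgn(permutation) dx_{(a)} ∧ dx_{(b)} ∧ dx_{(c)} with (a < b < c) sorted:

Collecting like 3-forms: d(omega) = 0.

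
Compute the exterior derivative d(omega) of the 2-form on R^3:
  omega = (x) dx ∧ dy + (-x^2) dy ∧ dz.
d(omega) = (-2*x) dx ∧ dy ∧ dz

For a 2-form omega = sum_{i<j} g_{ij} dx_i ∧ dx_j, the exterior derivative is
  d(omega) = sum_{i<j} d(g_{ij}) ∧ dx_i ∧ dx_j = sum_{i<j, k} (∂g_{ij}/∂x_k) dx_k ∧ dx_i ∧ dx_j.
Expand each term, using dx_k ∧ dx_i ∧ dx_j = sgn(permutation) dx_{(a)} ∧ dx_{(b)} ∧ dx_{(c)} with (a < b < c) sorted:
  d(-x^2) includes (∂/∂x)(-x^2) dx = (-2*x) dx, which multiplied by dy ∧ dz gives (-2*x) dx ∧ dy ∧ dz
Collecting like 3-forms: d(omega) = (-2*x) dx ∧ dy ∧ dz.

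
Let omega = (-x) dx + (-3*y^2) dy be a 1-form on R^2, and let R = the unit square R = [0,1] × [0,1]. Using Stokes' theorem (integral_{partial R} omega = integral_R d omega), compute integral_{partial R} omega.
integral_(partial R) omega = 0

Stokes: integral_partial_R omega = integral_R d omega with d omega = (∂Q/∂x - ∂P/∂y) dx ∧ dy.
  ∂Q/∂x = 0
  ∂P/∂y = 0
  integrand = ∂Q/∂x - ∂P/∂y = 0.
Integrating over R: integral_0^1 integral_0^1 (0) dx dy = 0.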